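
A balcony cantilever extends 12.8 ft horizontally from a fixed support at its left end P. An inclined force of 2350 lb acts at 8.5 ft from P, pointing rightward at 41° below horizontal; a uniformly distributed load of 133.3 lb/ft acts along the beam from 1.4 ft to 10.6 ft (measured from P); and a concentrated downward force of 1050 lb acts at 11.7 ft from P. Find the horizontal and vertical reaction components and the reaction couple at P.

P_x = -1774 lb, P_y = 3818 lb, M_P = 32750 lb·ft

Resultant of the distributed load: 133.3 × 9.2 = 1226.36 lb at 6 ft from P.
ΣF_x = 0: P_x + 2350·cos41° = 0 → P_x = -1774 lb.
ΣF_y = 0: P_y − 2350·sin41° − 133.3·9.2 − 1050 = 0 → P_y = 3818 lb.
ΣM about P: M_P − 2350·sin41°·8.5 − (133.3·9.2)·6 − 1050·11.7 = 0 → M_P = 32750 lb·ft.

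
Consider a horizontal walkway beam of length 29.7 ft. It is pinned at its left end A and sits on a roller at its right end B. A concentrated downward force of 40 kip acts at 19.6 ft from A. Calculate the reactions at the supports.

ΣM about A: B_y·29.7 − 40·19.6 = 0 → B_y = 784/29.7 = 26.3973 ≈ 26.40 kip.
ΣF_y = 0: A_y + 26.3973 − 40 = 0 → A_y = 13.60 kip.
ΣF_x = 0: no horizontal applied forces, so A_x = 0.

A_x = 0, A_y = 13.60 kip, B_y = 26.40 kip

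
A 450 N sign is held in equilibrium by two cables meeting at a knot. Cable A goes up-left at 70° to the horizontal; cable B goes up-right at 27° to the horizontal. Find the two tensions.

ΣF_x = 0: −T_A·cos70° + T_B·cos27° = 0 → T_B = 0.383858·T_A.
ΣF_y = 0: T_A·sin70° + T_B·sin27° = 450.
Substitute: T_A·(0.939693 + 0.383858·0.45399) = 450 → T_A = 403.964 ≈ 404.0 N.
Then T_B = 0.383858 × 403.964 = 155.1 N.

T_A = 404.0 N, T_B = 155.1 N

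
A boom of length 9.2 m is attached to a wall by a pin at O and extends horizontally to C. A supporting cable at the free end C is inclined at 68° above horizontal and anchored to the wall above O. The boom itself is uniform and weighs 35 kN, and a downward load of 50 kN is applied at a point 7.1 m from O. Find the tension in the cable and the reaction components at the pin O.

ΣM about O: T·sin68°·9.2 − 35·4.6 − 50·7.1 = 0 → T = 516/(9.2·0.927184) = 60.4917 ≈ 60.49 kN.
ΣF_x = 0: O_x − T·cos68° = 0 → O_x = 60.4917 × 0.374607 = 22.66 kN.
ΣF_y = 0: O_y + T·sin68° − 35 − 50 = 0 → O_y = 85 − 60.4917 × 0.927184 = 28.91 kN.

T = 60.49 kN, O_x = 22.66 kN, O_y = 28.91 kN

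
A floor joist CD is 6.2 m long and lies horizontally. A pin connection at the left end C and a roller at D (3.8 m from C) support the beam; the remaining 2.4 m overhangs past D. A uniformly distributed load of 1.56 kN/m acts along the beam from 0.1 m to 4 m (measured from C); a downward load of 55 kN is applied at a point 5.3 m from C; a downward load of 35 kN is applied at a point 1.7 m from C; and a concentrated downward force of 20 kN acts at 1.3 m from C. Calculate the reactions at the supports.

C_x = 0, C_y = 13.59 kN, D_y = 102.5 kN

Resultant of the distributed load: 1.56 × 3.9 = 6.084 kN at 2.05 m from C.
Taking moments about C: D_y·3.8 − (1.56·3.9)·2.05 − 55·5.3 − 35·1.7 − 20·1.3 = 0 → D_y = 389.4722/3.8 = 102.493 ≈ 102.5 kN.
ΣF_y = 0: C_y + 102.493 − 1.56·3.9 − 55 − 35 − 20 = 0 → C_y = 13.59 kN.
ΣF_x = 0: no horizontal applied forces, so C_x = 0.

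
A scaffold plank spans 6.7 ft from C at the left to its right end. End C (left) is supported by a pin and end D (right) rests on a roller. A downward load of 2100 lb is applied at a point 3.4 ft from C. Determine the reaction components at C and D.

C_x = 0, C_y = 1034 lb, D_y = 1066 lb

ΣM about C: D_y·6.7 − 2100·3.4 = 0 → D_y = 7140/6.7 = 1065.67 ≈ 1066 lb.
ΣF_y = 0: C_y + 1065.67 − 2100 = 0 → C_y = 1034 lb.
ΣF_x = 0: no horizontal applied forces, so C_x = 0.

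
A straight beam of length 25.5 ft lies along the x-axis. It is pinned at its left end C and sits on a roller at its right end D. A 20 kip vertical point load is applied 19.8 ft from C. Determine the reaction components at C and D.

C_x = 0, C_y = 4.471 kip, D_y = 15.53 kip

Moments about C: D_y·25.5 − 20·19.8 = 0 → D_y = 396/25.5 = 15.5294 ≈ 15.53 kip.
ΣF_y = 0: C_y + 15.5294 − 20 = 0 → C_y = 4.471 kip.
ΣF_x = 0: no horizontal applied forces, so C_x = 0.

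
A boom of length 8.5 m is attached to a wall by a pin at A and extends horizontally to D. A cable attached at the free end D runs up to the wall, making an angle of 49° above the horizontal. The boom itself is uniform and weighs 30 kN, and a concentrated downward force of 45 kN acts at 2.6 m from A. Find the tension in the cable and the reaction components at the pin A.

T = 38.11 kN, A_x = 25.00 kN, A_y = 46.24 kN

ΣM about A: T·sin49°·8.5 − 30·4.25 − 45·2.6 = 0 → T = 244.5/(8.5·0.75471) = 38.1136 ≈ 38.11 kN.
ΣF_x = 0: A_x − T·cos49° = 0 → A_x = 38.1136 × 0.656059 = 25.00 kN.
ΣF_y = 0: A_y + T·sin49° − 30 − 45 = 0 → A_y = 75 − 38.1136 × 0.75471 = 46.24 kN.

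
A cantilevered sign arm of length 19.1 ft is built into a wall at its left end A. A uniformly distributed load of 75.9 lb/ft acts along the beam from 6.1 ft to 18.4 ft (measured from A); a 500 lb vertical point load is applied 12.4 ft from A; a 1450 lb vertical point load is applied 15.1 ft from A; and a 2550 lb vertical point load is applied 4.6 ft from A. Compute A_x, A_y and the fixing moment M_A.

A_x = 0, A_y = 5434 lb, M_A = 51260 lb·ft

Resultant of the distributed load: 75.9 × 12.3 = 933.57 lb at 12.25 ft from A.
ΣF_x = 0: A_x = 0.
ΣF_y = 0: A_y − 75.9·12.3 − 500 − 1450 − 2550 = 0 → A_y = 5434 lb.
ΣM about A: M_A − (75.9·12.3)·12.25 − 500·12.4 − 1450·15.1 − 2550·4.6 = 0 → M_A = 51260 lb·ft.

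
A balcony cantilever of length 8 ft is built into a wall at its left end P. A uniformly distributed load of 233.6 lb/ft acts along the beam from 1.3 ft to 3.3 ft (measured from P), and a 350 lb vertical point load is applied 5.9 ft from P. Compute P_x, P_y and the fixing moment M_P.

P_x = 0, P_y = 817.2 lb, M_P = 3140 lb·ft

Resultant of the distributed load: 233.6 × 2 = 467.2 lb at 2.3 ft from P.
ΣF_x = 0: P_x = 0.
ΣF_y = 0: P_y − 233.6·2 − 350 = 0 → P_y = 817.2 lb.
ΣM about P: M_P − (233.6·2)·2.3 − 350·5.9 = 0 → M_P = 3140 lb·ft.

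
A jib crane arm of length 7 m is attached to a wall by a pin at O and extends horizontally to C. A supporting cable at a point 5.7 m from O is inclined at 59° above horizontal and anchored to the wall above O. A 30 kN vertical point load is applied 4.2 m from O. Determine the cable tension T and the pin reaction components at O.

ΣM about O: T·sin59°·5.7 − 30·4.2 = 0 → T = 126/(5.7·0.857167) = 25.7887 ≈ 25.79 kN.
ΣF_x = 0: O_x − T·cos59° = 0 → O_x = 25.7887 × 0.515038 = 13.28 kN.
ΣF_y = 0: O_y + T·sin59° − 30 = 0 → O_y = 30 − 25.7887 × 0.857167 = 7.895 kN.

T = 25.79 kN, O_x = 13.28 kN, O_y = 7.895 kN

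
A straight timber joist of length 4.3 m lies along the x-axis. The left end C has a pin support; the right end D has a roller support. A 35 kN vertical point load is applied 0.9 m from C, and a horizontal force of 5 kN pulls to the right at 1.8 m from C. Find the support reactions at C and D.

C_x = -5.000 kN, C_y = 27.67 kN, D_y = 7.326 kN

Taking moments about C: D_y·4.3 − 35·0.9 = 0 → D_y = 31.5/4.3 = 7.32558 ≈ 7.326 kN.
ΣF_y = 0: C_y + 7.32558 − 35 = 0 → C_y = 27.67 kN.
ΣF_x = 0: C_x + 5 = 0 → C_x = -5.000 kN.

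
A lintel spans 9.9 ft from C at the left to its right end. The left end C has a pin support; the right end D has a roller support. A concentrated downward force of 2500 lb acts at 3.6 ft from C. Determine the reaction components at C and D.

ΣM about C: D_y·9.9 − 2500·3.6 = 0 → D_y = 9000/9.9 = 909.091 ≈ 909.1 lb.
ΣF_y = 0: C_y + 909.091 − 2500 = 0 → C_y = 1591 lb.
ΣF_x = 0: no horizontal applied forces, so C_x = 0.

C_x = 0, C_y = 1591 lb, D_y = 909.1 lb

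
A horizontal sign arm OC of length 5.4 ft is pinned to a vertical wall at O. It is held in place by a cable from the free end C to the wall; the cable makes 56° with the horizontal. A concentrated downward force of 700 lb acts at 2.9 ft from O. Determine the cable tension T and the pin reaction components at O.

T = 453.4 lb, O_x = 253.6 lb, O_y = 324.1 lb

ΣM about O: T·sin56°·5.4 − 700·2.9 = 0 → T = 2030/(5.4·0.829038) = 453.448 ≈ 453.4 lb.
ΣF_x = 0: O_x − T·cos56° = 0 → O_x = 453.448 × 0.559193 = 253.6 lb.
ΣF_y = 0: O_y + T·sin56° − 700 = 0 → O_y = 700 − 453.448 × 0.829038 = 324.1 lb.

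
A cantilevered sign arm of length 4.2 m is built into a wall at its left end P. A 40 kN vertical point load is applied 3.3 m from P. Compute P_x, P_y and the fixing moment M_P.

P_x = 0, P_y = 40.00 kN, M_P = 132.0 kN·m

ΣF_x = 0: P_x = 0.
ΣF_y = 0: P_y − 40 = 0 → P_y = 40.00 kN.
ΣM about P: M_P − 40·3.3 = 0 → M_P = 132.0 kN·m.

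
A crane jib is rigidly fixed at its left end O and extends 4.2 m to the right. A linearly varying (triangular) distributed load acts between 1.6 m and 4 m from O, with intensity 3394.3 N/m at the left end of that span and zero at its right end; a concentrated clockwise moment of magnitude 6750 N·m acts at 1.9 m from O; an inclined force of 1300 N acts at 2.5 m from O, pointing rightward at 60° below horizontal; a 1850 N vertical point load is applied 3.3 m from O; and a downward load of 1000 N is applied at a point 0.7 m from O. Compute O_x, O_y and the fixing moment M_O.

Resultant of the triangular load: ½ × 3394.3 × 2.4 = 4073.16 N, acting at 2.4 m from O (one-third of the span from the peak).
ΣF_x = 0: O_x + 1300·cos60° = 0 → O_x = -650.0 N.
ΣF_y = 0: O_y − ½·3394.3·2.4 − 1300·sin60° − 1850 − 1000 = 0 → O_y = 8049 N.
ΣM about O: M_O − (½·3394.3·2.4)·2.4 − 6750 − 1300·sin60°·2.5 − 1850·3.3 − 1000·0.7 = 0 → M_O = 26150 N·m.

O_x = -650.0 N, O_y = 8049 N, M_O = 26150 N·m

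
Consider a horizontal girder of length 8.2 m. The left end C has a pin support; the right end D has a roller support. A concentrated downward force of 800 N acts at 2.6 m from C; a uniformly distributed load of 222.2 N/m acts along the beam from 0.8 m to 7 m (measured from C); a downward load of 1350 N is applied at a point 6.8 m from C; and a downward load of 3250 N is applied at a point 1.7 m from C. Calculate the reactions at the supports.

C_x = 0, C_y = 4075 N, D_y = 2702 N

Resultant of the distributed load: 222.2 × 6.2 = 1377.64 N at 3.9 m from C.
Moments about C: D_y·8.2 − 800·2.6 − (222.2·6.2)·3.9 − 1350·6.8 − 3250·1.7 = 0 → D_y = 22157.796/8.2 = 2702.17 ≈ 2702 N.
ΣF_y = 0: C_y + 2702.17 − 800 − 222.2·6.2 − 1350 − 3250 = 0 → C_y = 4075 N.
ΣF_x = 0: no horizontal applied forces, so C_x = 0.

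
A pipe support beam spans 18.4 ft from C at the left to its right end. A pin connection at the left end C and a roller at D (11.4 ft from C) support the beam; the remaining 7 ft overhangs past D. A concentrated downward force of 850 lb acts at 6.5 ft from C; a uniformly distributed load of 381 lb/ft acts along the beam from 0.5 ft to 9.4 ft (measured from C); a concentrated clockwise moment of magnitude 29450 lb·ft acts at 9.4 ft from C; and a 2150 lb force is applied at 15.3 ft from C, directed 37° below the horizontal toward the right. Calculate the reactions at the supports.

Resultant of the distributed load: 381 × 8.9 = 3390.9 lb at 4.95 ft from C.
Taking moments about C: D_y·11.4 − 850·6.5 − (381·8.9)·4.95 − 29450 − 2150·sin37°·15.3 = 0 → D_y = 71556.7/11.4 = 6276.9 ≈ 6277 lb.
ΣF_y = 0: C_y + 6276.9 − 850 − 381·8.9 − 2150·sin37° = 0 → C_y = -742.1 lb.
ΣF_x = 0: C_x + 2150·cos37° = 0 → C_x = -1717 lb.

C_x = -1717 lb, C_y = -742.1 lb, D_y = 6277 lb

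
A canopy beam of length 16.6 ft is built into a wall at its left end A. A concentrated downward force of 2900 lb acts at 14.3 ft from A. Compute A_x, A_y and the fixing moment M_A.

A_x = 0, A_y = 2900 lb, M_A = 41470 lb·ft

ΣF_x = 0: A_x = 0.
ΣF_y = 0: A_y − 2900 = 0 → A_y = 2900 lb.
ΣM about A: M_A − 2900·14.3 = 0 → M_A = 41470 lb·ft.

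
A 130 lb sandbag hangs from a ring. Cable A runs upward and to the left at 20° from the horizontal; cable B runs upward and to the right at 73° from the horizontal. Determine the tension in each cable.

ΣF_x = 0: −T_A·cos20° + T_B·cos73° = 0 → T_B = 3.21403·T_A.
ΣF_y = 0: T_A·sin20° + T_B·sin73° = 130.
Substitute: T_A·(0.34202 + 3.21403·0.956305) = 130 → T_A = 38.0605 ≈ 38.06 lb.
Then T_B = 3.21403 × 38.0605 = 122.3 lb.

T_A = 38.06 lb, T_B = 122.3 lb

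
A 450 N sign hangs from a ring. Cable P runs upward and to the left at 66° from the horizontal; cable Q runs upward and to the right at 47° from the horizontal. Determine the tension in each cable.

T_P = 333.4 N, T_Q = 198.8 N

ΣF_x = 0: −T_P·cos66° + T_Q·cos47° = 0 → T_Q = 0.596389·T_P.
ΣF_y = 0: T_P·sin66° + T_Q·sin47° = 450.
Substitute: T_P·(0.913545 + 0.596389·0.731354) = 450 → T_P = 333.403 ≈ 333.4 N.
Then T_Q = 0.596389 × 333.403 = 198.8 N.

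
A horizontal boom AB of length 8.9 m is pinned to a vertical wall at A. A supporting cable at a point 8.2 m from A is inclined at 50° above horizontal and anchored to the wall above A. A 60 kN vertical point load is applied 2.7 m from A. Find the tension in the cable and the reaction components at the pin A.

ΣM about A: T·sin50°·8.2 − 60·2.7 = 0 → T = 162/(8.2·0.766044) = 25.7898 ≈ 25.79 kN.
ΣF_x = 0: A_x − T·cos50° = 0 → A_x = 25.7898 × 0.642788 = 16.58 kN.
ΣF_y = 0: A_y + T·sin50° − 60 = 0 → A_y = 60 − 25.7898 × 0.766044 = 40.24 kN.

T = 25.79 kN, A_x = 16.58 kN, A_y = 40.24 kN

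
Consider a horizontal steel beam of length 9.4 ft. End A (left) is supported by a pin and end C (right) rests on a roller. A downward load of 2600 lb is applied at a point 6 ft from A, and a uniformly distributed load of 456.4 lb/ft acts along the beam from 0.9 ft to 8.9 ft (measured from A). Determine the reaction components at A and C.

A_x = 0, A_y = 2688 lb, C_y = 3563 lb

Resultant of the distributed load: 456.4 × 8 = 3651.2 lb at 4.9 ft from A.
ΣM about A: C_y·9.4 − 2600·6 − (456.4·8)·4.9 = 0 → C_y = 33490.88/9.4 = 3562.86 ≈ 3563 lb.
ΣF_y = 0: A_y + 3562.86 − 2600 − 456.4·8 = 0 → A_y = 2688 lb.
ΣF_x = 0: no horizontal applied forces, so A_x = 0.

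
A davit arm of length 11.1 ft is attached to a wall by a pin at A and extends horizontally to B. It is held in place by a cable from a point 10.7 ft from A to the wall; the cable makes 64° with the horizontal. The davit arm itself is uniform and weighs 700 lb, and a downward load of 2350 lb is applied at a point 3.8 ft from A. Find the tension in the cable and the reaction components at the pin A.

ΣM about A: T·sin64°·10.7 − 700·5.55 − 2350·3.8 = 0 → T = 12815/(10.7·0.898794) = 1332.52 ≈ 1333 lb.
ΣF_x = 0: A_x − T·cos64° = 0 → A_x = 1332.52 × 0.438371 = 584.1 lb.
ΣF_y = 0: A_y + T·sin64° − 700 − 2350 = 0 → A_y = 3050 − 1332.52 × 0.898794 = 1852 lb.

T = 1333 lb, A_x = 584.1 lb, A_y = 1852 lb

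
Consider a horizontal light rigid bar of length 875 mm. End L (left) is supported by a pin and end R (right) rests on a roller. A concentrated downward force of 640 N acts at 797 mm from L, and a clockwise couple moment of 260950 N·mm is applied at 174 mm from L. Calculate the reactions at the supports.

L_x = 0, L_y = -241.2 N, R_y = 881.2 N

Taking moments about L: R_y·875 − 640·797 − 260950 = 0 → R_y = 771030/875 = 881.177 ≈ 881.2 N.
ΣF_y = 0: L_y + 881.177 − 640 = 0 → L_y = -241.2 N.
ΣF_x = 0: no horizontal applied forces, so L_x = 0.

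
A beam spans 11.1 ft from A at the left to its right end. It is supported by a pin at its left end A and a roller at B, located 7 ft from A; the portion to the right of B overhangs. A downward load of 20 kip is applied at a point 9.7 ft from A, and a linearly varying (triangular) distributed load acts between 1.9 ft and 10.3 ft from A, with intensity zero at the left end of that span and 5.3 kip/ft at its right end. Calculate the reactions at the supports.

Resultant of the triangular load: ½ × 5.3 × 8.4 = 22.26 kip, acting at 7.5 ft from A (one-third of the span from the peak).
Moments about A: B_y·7 − 20·9.7 − (½·5.3·8.4)·7.5 = 0 → B_y = 360.95/7 = 51.5643 ≈ 51.56 kip.
ΣF_y = 0: A_y + 51.5643 − 20 − ½·5.3·8.4 = 0 → A_y = -9.304 kip.
ΣF_x = 0: no horizontal applied forces, so A_x = 0.

A_x = 0, A_y = -9.304 kip, B_y = 51.56 kip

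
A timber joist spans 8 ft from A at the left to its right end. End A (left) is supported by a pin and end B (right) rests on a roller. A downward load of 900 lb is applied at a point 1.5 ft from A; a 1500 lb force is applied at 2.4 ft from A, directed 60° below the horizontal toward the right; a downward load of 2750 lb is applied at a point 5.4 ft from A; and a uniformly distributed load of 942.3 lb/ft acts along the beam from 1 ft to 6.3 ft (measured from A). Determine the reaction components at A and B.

Resultant of the distributed load: 942.3 × 5.3 = 4994.19 lb at 3.65 ft from A.
ΣM about A: B_y·8 − 900·1.5 − 1500·sin60°·2.4 − 2750·5.4 − (942.3·5.3)·3.65 = 0 → B_y = 37546.5/8 = 4693.31 ≈ 4693 lb.
ΣF_y = 0: A_y + 4693.31 − 900 − 1500·sin60° − 2750 − 942.3·5.3 = 0 → A_y = 5250 lb.
ΣF_x = 0: A_x + 1500·cos60° = 0 → A_x = -750.0 lb.

A_x = -750.0 lb, A_y = 5250 lb, B_y = 4693 lb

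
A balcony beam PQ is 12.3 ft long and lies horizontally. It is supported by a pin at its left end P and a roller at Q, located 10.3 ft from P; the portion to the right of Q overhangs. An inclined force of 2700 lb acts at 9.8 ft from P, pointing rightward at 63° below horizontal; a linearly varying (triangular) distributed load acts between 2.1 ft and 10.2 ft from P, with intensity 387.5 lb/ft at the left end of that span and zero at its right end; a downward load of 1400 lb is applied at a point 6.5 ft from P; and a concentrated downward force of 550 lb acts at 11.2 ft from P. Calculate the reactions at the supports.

Resultant of the triangular load: ½ × 387.5 × 8.1 = 1569.375 lb, acting at 4.8 ft from P (one-third of the span from the peak).
Taking moments about P: Q_y·10.3 − 2700·sin63°·9.8 − (½·387.5·8.1)·4.8 − 1400·6.5 − 550·11.2 = 0 → Q_y = 46369/10.3 = 4501.84 ≈ 4502 lb.
ΣF_y = 0: P_y + 4501.84 − 2700·sin63° − ½·387.5·8.1 − 1400 − 550 = 0 → P_y = 1423 lb.
ΣF_x = 0: P_x + 2700·cos63° = 0 → P_x = -1226 lb.

P_x = -1226 lb, P_y = 1423 lb, Q_y = 4502 lb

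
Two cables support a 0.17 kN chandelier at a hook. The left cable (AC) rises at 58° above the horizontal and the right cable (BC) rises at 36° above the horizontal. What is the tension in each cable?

ΣF_x = 0: −T_AC·cos58° + T_BC·cos36° = 0 → T_BC = 0.655016·T_AC.
ΣF_y = 0: T_AC·sin58° + T_BC·sin36° = 0.17.
Substitute: T_AC·(0.848048 + 0.655016·0.587785) = 0.17 → T_AC = 0.137869 ≈ 0.1379 kN.
Then T_BC = 0.655016 × 0.137869 = 0.09031 kN.

T_AC = 0.1379 kN, T_BC = 0.09031 kN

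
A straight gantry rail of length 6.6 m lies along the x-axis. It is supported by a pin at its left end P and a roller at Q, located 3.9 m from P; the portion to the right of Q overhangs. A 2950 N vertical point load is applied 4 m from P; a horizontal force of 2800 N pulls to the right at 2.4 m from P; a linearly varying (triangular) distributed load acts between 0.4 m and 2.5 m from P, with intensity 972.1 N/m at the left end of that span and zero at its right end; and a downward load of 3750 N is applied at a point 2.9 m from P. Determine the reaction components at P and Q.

P_x = -2800 N, P_y = 1619 N, Q_y = 6102 N

Resultant of the triangular load: ½ × 972.1 × 2.1 = 1020.705 N, acting at 1.1 m from P (one-third of the span from the peak).
Moments about P: Q_y·3.9 − 2950·4 − (½·972.1·2.1)·1.1 − 3750·2.9 = 0 → Q_y = 23797.7755/3.9 = 6101.99 ≈ 6102 N.
ΣF_y = 0: P_y + 6101.99 − 2950 − ½·972.1·2.1 − 3750 = 0 → P_y = 1619 N.
ΣF_x = 0: P_x + 2800 = 0 → P_x = -2800 N.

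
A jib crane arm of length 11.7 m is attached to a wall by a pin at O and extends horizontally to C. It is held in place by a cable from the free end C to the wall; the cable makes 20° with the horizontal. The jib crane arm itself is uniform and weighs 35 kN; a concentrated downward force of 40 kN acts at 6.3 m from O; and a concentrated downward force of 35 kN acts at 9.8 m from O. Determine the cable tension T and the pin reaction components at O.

T = 199.9 kN, O_x = 187.8 kN, O_y = 41.65 kN

ΣM about O: T·sin20°·11.7 − 35·5.85 − 40·6.3 − 35·9.8 = 0 → T = 799.75/(11.7·0.34202) = 199.856 ≈ 199.9 kN.
ΣF_x = 0: O_x − T·cos20° = 0 → O_x = 199.856 × 0.939693 = 187.8 kN.
ΣF_y = 0: O_y + T·sin20° − 35 − 40 − 35 = 0 → O_y = 110 − 199.856 × 0.34202 = 41.65 kN.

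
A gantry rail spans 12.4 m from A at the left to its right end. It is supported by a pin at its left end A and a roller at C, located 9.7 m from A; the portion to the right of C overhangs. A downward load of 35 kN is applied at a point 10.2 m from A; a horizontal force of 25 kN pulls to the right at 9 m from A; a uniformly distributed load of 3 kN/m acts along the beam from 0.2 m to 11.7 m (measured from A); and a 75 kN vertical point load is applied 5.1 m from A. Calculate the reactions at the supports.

A_x = -25.00 kN, A_y = 47.10 kN, C_y = 97.40 kN

Resultant of the distributed load: 3 × 11.5 = 34.5 kN at 5.95 m from A.
Taking moments about A: C_y·9.7 − 35·10.2 − (3·11.5)·5.95 − 75·5.1 = 0 → C_y = 944.775/9.7 = 97.3995 ≈ 97.40 kN.
ΣF_y = 0: A_y + 97.3995 − 35 − 3·11.5 − 75 = 0 → A_y = 47.10 kN.
ΣF_x = 0: A_x + 25 = 0 → A_x = -25.00 kN.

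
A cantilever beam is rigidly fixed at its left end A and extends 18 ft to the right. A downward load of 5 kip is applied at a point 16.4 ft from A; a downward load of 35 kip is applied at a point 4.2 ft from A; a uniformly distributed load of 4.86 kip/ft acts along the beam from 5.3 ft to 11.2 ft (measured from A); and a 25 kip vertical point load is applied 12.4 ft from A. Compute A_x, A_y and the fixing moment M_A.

A_x = 0, A_y = 93.67 kip, M_A = 775.6 kip·ft

Resultant of the distributed load: 4.86 × 5.9 = 28.674 kip at 8.25 ft from A.
ΣF_x = 0: A_x = 0.
ΣF_y = 0: A_y − 5 − 35 − 4.86·5.9 − 25 = 0 → A_y = 93.67 kip.
ΣM about A: M_A − 5·16.4 − 35·4.2 − (4.86·5.9)·8.25 − 25·12.4 = 0 → M_A = 775.6 kip·ft.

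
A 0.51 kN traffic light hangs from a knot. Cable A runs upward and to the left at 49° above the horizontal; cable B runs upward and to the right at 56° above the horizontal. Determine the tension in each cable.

T_A = 0.2952 kN, T_B = 0.3464 kN

ΣF_x = 0: −T_A·cos49° + T_B·cos56° = 0 → T_B = 1.17322·T_A.
ΣF_y = 0: T_A·sin49° + T_B·sin56° = 0.51.
Substitute: T_A·(0.75471 + 1.17322·0.829038) = 0.51 → T_A = 0.295249 ≈ 0.2952 kN.
Then T_B = 1.17322 × 0.295249 = 0.3464 kN.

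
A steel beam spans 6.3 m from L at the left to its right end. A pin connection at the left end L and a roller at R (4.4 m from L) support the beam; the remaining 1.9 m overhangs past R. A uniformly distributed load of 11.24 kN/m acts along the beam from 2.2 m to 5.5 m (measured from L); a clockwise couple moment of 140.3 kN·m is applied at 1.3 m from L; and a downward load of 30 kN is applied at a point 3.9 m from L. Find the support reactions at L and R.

L_x = 0, L_y = -23.84 kN, R_y = 90.93 kN

Resultant of the distributed load: 11.24 × 3.3 = 37.092 kN at 3.85 m from L.
Moments about L: R_y·4.4 − (11.24·3.3)·3.85 − 140.3 − 30·3.9 = 0 → R_y = 400.1042/4.4 = 90.9328 ≈ 90.93 kN.
ΣF_y = 0: L_y + 90.9328 − 11.24·3.3 − 30 = 0 → L_y = -23.84 kN.
ΣF_x = 0: no horizontal applied forces, so L_x = 0.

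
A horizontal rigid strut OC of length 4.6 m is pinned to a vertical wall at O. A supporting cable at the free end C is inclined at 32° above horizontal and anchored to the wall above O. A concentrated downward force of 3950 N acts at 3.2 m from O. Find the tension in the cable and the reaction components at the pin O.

T = 5185 N, O_x = 4397 N, O_y = 1202 N

ΣM about O: T·sin32°·4.6 − 3950·3.2 = 0 → T = 12640/(4.6·0.529919) = 5185.37 ≈ 5185 N.
ΣF_x = 0: O_x − T·cos32° = 0 → O_x = 5185.37 × 0.848048 = 4397 N.
ΣF_y = 0: O_y + T·sin32° − 3950 = 0 → O_y = 3950 − 5185.37 × 0.529919 = 1202 N.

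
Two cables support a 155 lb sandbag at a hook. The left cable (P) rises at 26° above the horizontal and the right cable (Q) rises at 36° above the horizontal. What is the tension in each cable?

T_P = 142.0 lb, T_Q = 157.8 lb

ΣF_x = 0: −T_P·cos26° + T_Q·cos36° = 0 → T_Q = 1.11097·T_P.
ΣF_y = 0: T_P·sin26° + T_Q·sin36° = 155.
Substitute: T_P·(0.438371 + 1.11097·0.587785) = 155 → T_P = 142.022 ≈ 142.0 lb.
Then T_Q = 1.11097 × 142.022 = 157.8 lb.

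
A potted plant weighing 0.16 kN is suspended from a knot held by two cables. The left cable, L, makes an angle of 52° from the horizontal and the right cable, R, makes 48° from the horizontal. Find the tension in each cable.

ΣF_x = 0: −T_L·cos52° + T_R·cos48° = 0 → T_R = 0.920092·T_L.
ΣF_y = 0: T_L·sin52° + T_R·sin48° = 0.16.
Substitute: T_L·(0.788011 + 0.920092·0.743145) = 0.16 → T_L = 0.108712 ≈ 0.1087 kN.
Then T_R = 0.920092 × 0.108712 = 0.1000 kN.

T_L = 0.1087 kN, T_R = 0.1000 kN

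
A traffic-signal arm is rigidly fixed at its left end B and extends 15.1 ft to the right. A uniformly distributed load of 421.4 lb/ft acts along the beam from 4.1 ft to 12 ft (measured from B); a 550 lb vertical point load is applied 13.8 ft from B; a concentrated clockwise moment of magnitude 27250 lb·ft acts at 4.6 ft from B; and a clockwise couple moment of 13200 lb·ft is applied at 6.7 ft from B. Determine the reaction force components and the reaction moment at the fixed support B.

Resultant of the distributed load: 421.4 × 7.9 = 3329.06 lb at 8.05 ft from B.
ΣF_x = 0: B_x = 0.
ΣF_y = 0: B_y − 421.4·7.9 − 550 = 0 → B_y = 3879 lb.
ΣM about B: M_B − (421.4·7.9)·8.05 − 550·13.8 − 27250 − 13200 = 0 → M_B = 74840 lb·ft.

B_x = 0, B_y = 3879 lb, M_B = 74840 lb·ft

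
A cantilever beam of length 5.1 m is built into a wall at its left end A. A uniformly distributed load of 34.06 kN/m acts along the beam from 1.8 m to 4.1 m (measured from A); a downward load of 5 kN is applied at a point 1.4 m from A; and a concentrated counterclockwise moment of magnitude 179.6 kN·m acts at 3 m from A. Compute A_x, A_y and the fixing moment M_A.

A_x = 0, A_y = 83.34 kN, M_A = 58.50 kN·m

Resultant of the distributed load: 34.06 × 2.3 = 78.338 kN at 2.95 m from A.
ΣF_x = 0: A_x = 0.
ΣF_y = 0: A_y − 34.06·2.3 − 5 = 0 → A_y = 83.34 kN.
ΣM about A: M_A − (34.06·2.3)·2.95 − 5·1.4 + 179.6 = 0 → M_A = 58.50 kN·m.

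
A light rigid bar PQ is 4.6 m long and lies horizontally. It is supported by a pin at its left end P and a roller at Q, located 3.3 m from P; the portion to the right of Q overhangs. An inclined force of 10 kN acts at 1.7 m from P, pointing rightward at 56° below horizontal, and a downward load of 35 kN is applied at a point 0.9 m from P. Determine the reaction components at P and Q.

P_x = -5.592 kN, P_y = 29.47 kN, Q_y = 13.82 kN

ΣM about P: Q_y·3.3 − 10·sin56°·1.7 − 35·0.9 = 0 → Q_y = 45.5936/3.3 = 13.8162 ≈ 13.82 kN.
ΣF_y = 0: P_y + 13.8162 − 10·sin56° − 35 = 0 → P_y = 29.47 kN.
ΣF_x = 0: P_x + 10·cos56° = 0 → P_x = -5.592 kN.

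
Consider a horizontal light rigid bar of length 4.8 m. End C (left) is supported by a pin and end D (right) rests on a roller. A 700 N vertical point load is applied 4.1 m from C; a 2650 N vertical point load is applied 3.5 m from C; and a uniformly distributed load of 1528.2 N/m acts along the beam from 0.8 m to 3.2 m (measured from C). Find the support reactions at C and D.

C_x = 0, C_y = 2959 N, D_y = 4058 N

Resultant of the distributed load: 1528.2 × 2.4 = 3667.68 N at 2 m from C.
Moments about C: D_y·4.8 − 700·4.1 − 2650·3.5 − (1528.2·2.4)·2 = 0 → D_y = 19480.36/4.8 = 4058.41 ≈ 4058 N.
ΣF_y = 0: C_y + 4058.41 − 700 − 2650 − 1528.2·2.4 = 0 → C_y = 2959 N.
ΣF_x = 0: no horizontal applied forces, so C_x = 0.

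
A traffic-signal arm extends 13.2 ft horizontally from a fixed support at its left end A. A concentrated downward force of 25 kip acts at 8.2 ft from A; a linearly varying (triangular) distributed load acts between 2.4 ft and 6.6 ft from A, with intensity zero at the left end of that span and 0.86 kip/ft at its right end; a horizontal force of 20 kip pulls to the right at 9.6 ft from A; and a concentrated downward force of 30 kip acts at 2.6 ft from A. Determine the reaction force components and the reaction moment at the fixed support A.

A_x = -20.00 kip, A_y = 56.81 kip, M_A = 292.4 kip·ft

Resultant of the triangular load: ½ × 0.86 × 4.2 = 1.806 kip, acting at 5.2 ft from A (one-third of the span from the peak).
ΣF_x = 0: A_x + 20 = 0 → A_x = -20.00 kip.
ΣF_y = 0: A_y − 25 − ½·0.86·4.2 − 30 = 0 → A_y = 56.81 kip.
ΣM about A: M_A − 25·8.2 − (½·0.86·4.2)·5.2 − 30·2.6 = 0 → M_A = 292.4 kip·ft.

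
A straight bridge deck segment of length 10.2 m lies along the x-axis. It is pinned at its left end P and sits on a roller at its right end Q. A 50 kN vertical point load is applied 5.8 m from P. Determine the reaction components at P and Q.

ΣM about P: Q_y·10.2 − 50·5.8 = 0 → Q_y = 290/10.2 = 28.4314 ≈ 28.43 kN.
ΣF_y = 0: P_y + 28.4314 − 50 = 0 → P_y = 21.57 kN.
ΣF_x = 0: no horizontal applied forces, so P_x = 0.

P_x = 0, P_y = 21.57 kN, Q_y = 28.43 kN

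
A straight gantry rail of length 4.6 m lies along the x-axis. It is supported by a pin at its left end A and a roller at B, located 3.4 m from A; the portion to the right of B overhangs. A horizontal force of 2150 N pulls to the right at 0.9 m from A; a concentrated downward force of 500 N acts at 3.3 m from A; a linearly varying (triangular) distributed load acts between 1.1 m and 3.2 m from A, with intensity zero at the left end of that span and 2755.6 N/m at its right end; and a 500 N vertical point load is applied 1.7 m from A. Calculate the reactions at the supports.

Resultant of the triangular load: ½ × 2755.6 × 2.1 = 2893.38 N, acting at 2.5 m from A (one-third of the span from the peak).
Moments about A: B_y·3.4 − 500·3.3 − (½·2755.6·2.1)·2.5 − 500·1.7 = 0 → B_y = 9733.45/3.4 = 2862.78 ≈ 2863 N.
ΣF_y = 0: A_y + 2862.78 − 500 − ½·2755.6·2.1 − 500 = 0 → A_y = 1031 N.
ΣF_x = 0: A_x + 2150 = 0 → A_x = -2150 N.

A_x = -2150 N, A_y = 1031 N, B_y = 2863 N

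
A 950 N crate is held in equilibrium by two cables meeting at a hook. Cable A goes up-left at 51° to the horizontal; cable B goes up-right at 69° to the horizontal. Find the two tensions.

T_A = 393.1 N, T_B = 690.3 N

ΣF_x = 0: −T_A·cos51° + T_B·cos69° = 0 → T_B = 1.75607·T_A.
ΣF_y = 0: T_A·sin51° + T_B·sin69° = 950.
Substitute: T_A·(0.777146 + 1.75607·0.93358) = 950 → T_A = 393.118 ≈ 393.1 N.
Then T_B = 1.75607 × 393.118 = 690.3 N.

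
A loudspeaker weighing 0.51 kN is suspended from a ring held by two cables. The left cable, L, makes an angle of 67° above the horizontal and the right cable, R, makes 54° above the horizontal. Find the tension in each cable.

T_L = 0.3497 kN, T_R = 0.2325 kN

ΣF_x = 0: −T_L·cos67° + T_R·cos54° = 0 → T_R = 0.664752·T_L.
ΣF_y = 0: T_L·sin67° + T_R·sin54° = 0.51.
Substitute: T_L·(0.920505 + 0.664752·0.809017) = 0.51 → T_L = 0.349722 ≈ 0.3497 kN.
Then T_R = 0.664752 × 0.349722 = 0.2325 kN.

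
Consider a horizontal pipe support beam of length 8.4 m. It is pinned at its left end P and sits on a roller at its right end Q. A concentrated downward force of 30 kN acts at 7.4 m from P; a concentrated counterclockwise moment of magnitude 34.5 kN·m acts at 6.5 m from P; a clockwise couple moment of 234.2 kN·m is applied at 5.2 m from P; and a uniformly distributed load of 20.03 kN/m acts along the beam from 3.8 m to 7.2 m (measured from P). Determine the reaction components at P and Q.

P_x = 0, P_y = 3.309 kN, Q_y = 94.79 kN

Resultant of the distributed load: 20.03 × 3.4 = 68.102 kN at 5.5 m from P.
Taking moments about P: Q_y·8.4 − 30·7.4 + 34.5 − 234.2 − (20.03·3.4)·5.5 = 0 → Q_y = 796.261/8.4 = 94.793 ≈ 94.79 kN.
ΣF_y = 0: P_y + 94.793 − 30 − 20.03·3.4 = 0 → P_y = 3.309 kN.
ΣF_x = 0: no horizontal applied forces, so P_x = 0.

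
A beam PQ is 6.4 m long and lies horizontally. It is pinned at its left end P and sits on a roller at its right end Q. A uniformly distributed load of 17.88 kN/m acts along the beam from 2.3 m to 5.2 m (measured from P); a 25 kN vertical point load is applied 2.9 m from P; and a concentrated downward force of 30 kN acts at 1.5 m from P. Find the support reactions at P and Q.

Resultant of the distributed load: 17.88 × 2.9 = 51.852 kN at 3.75 m from P.
Taking moments about P: Q_y·6.4 − (17.88·2.9)·3.75 − 25·2.9 − 30·1.5 = 0 → Q_y = 311.945/6.4 = 48.7414 ≈ 48.74 kN.
ΣF_y = 0: P_y + 48.7414 − 17.88·2.9 − 25 − 30 = 0 → P_y = 58.11 kN.
ΣF_x = 0: no horizontal applied forces, so P_x = 0.

P_x = 0, P_y = 58.11 kN, Q_y = 48.74 kN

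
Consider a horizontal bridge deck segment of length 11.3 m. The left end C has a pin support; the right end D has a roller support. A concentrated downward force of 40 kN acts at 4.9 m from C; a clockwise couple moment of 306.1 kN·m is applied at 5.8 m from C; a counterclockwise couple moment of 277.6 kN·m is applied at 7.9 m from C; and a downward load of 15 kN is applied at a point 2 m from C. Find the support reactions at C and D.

ΣM about C: D_y·11.3 − 40·4.9 − 306.1 + 277.6 − 15·2 = 0 → D_y = 254.5/11.3 = 22.5221 ≈ 22.52 kN.
ΣF_y = 0: C_y + 22.5221 − 40 − 15 = 0 → C_y = 32.48 kN.
ΣF_x = 0: no horizontal applied forces, so C_x = 0.

C_x = 0, C_y = 32.48 kN, D_y = 22.52 kN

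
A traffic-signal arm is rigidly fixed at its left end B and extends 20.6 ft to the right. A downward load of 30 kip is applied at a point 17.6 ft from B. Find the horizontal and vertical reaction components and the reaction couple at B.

ΣF_x = 0: B_x = 0.
ΣF_y = 0: B_y − 30 = 0 → B_y = 30.00 kip.
ΣM about B: M_B − 30·17.6 = 0 → M_B = 528.0 kip·ft.

B_x = 0, B_y = 30.00 kip, M_B = 528.0 kip·ft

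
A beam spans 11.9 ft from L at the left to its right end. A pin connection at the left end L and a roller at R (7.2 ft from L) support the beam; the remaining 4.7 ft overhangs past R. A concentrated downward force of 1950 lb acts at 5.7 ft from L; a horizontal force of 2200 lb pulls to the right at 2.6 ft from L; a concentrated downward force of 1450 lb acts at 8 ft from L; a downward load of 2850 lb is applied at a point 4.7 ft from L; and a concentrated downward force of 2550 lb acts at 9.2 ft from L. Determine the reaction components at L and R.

L_x = -2200 lb, L_y = 526.4 lb, R_y = 8274 lb

ΣM about L: R_y·7.2 − 1950·5.7 − 1450·8 − 2850·4.7 − 2550·9.2 = 0 → R_y = 59570/7.2 = 8273.61 ≈ 8274 lb.
ΣF_y = 0: L_y + 8273.61 − 1950 − 1450 − 2850 − 2550 = 0 → L_y = 526.4 lb.
ΣF_x = 0: L_x + 2200 = 0 → L_x = -2200 lb.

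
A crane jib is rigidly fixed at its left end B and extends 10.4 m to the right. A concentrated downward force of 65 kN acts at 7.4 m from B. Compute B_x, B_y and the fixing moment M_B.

ΣF_x = 0: B_x = 0.
ΣF_y = 0: B_y − 65 = 0 → B_y = 65.00 kN.
ΣM about B: M_B − 65·7.4 = 0 → M_B = 481.0 kN·m.

B_x = 0, B_y = 65.00 kN, M_B = 481.0 kN·m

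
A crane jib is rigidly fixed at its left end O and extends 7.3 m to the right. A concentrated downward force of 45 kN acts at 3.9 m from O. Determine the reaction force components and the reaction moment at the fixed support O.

ΣF_x = 0: O_x = 0.
ΣF_y = 0: O_y − 45 = 0 → O_y = 45.00 kN.
ΣM about O: M_O − 45·3.9 = 0 → M_O = 175.5 kN·m.

O_x = 0, O_y = 45.00 kN, M_O = 175.5 kN·m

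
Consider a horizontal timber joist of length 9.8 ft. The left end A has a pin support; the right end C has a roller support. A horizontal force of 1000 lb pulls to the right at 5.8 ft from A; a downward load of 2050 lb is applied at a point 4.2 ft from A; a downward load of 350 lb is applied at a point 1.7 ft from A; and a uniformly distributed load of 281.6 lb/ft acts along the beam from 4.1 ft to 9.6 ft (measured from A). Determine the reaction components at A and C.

Resultant of the distributed load: 281.6 × 5.5 = 1548.8 lb at 6.85 ft from A.
Moments about A: C_y·9.8 − 2050·4.2 − 350·1.7 − (281.6·5.5)·6.85 = 0 → C_y = 19814.28/9.8 = 2021.87 ≈ 2022 lb.
ΣF_y = 0: A_y + 2021.87 − 2050 − 350 − 281.6·5.5 = 0 → A_y = 1927 lb.
ΣF_x = 0: A_x + 1000 = 0 → A_x = -1000 lb.

A_x = -1000 lb, A_y = 1927 lb, C_y = 2022 lb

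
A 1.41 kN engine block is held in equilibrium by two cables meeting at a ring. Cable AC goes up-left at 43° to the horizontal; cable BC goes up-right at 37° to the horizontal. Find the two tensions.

ΣF_x = 0: −T_AC·cos43° + T_BC·cos37° = 0 → T_BC = 0.915754·T_AC.
ΣF_y = 0: T_AC·sin43° + T_BC·sin37° = 1.41.
Substitute: T_AC·(0.681998 + 0.915754·0.601815) = 1.41 → T_AC = 1.14345 ≈ 1.143 kN.
Then T_BC = 0.915754 × 1.14345 = 1.047 kN.

T_AC = 1.143 kN, T_BC = 1.047 kN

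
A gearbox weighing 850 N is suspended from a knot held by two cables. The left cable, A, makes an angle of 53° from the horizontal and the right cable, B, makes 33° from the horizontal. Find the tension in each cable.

ΣF_x = 0: −T_A·cos53° + T_B·cos33° = 0 → T_B = 0.717582·T_A.
ΣF_y = 0: T_A·sin53° + T_B·sin33° = 850.
Substitute: T_A·(0.798636 + 0.717582·0.544639) = 850 → T_A = 714.611 ≈ 714.6 N.
Then T_B = 0.717582 × 714.611 = 512.8 N.

T_A = 714.6 N, T_B = 512.8 N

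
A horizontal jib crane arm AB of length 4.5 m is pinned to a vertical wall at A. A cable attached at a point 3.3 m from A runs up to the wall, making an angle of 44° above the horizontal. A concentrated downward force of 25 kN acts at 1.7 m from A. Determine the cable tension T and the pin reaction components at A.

ΣM about A: T·sin44°·3.3 − 25·1.7 = 0 → T = 42.5/(3.3·0.694658) = 18.5398 ≈ 18.54 kN.
ΣF_x = 0: A_x − T·cos44° = 0 → A_x = 18.5398 × 0.71934 = 13.34 kN.
ΣF_y = 0: A_y + T·sin44° − 25 = 0 → A_y = 25 − 18.5398 × 0.694658 = 12.12 kN.

T = 18.54 kN, A_x = 13.34 kN, A_y = 12.12 kN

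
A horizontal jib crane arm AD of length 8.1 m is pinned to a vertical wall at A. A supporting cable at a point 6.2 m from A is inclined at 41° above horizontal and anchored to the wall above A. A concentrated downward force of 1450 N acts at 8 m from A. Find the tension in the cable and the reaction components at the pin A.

ΣM about A: T·sin41°·6.2 − 1450·8 = 0 → T = 11600/(6.2·0.656059) = 2851.83 ≈ 2852 N.
ΣF_x = 0: A_x − T·cos41° = 0 → A_x = 2851.83 × 0.75471 = 2152 N.
ΣF_y = 0: A_y + T·sin41° − 1450 = 0 → A_y = 1450 − 2851.83 × 0.656059 = -421.0 N.

T = 2852 N, A_x = 2152 N, A_y = -421.0 N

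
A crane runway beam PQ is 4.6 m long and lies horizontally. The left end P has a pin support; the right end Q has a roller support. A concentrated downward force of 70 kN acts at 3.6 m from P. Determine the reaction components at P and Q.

P_x = 0, P_y = 15.22 kN, Q_y = 54.78 kN

Taking moments about P: Q_y·4.6 − 70·3.6 = 0 → Q_y = 252/4.6 = 54.7826 ≈ 54.78 kN.
ΣF_y = 0: P_y + 54.7826 − 70 = 0 → P_y = 15.22 kN.
ΣF_x = 0: no horizontal applied forces, so P_x = 0.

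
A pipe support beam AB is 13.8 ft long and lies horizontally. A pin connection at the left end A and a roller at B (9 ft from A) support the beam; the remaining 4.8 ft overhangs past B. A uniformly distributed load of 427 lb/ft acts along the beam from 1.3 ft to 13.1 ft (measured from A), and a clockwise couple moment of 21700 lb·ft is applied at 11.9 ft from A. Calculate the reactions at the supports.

A_x = 0, A_y = -1403 lb, B_y = 6442 lb

Resultant of the distributed load: 427 × 11.8 = 5038.6 lb at 7.2 ft from A.
Taking moments about A: B_y·9 − (427·11.8)·7.2 − 21700 = 0 → B_y = 57977.92/9 = 6441.99 ≈ 6442 lb.
ΣF_y = 0: A_y + 6441.99 − 427·11.8 = 0 → A_y = -1403 lb.
ΣF_x = 0: no horizontal applied forces, so A_x = 0.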